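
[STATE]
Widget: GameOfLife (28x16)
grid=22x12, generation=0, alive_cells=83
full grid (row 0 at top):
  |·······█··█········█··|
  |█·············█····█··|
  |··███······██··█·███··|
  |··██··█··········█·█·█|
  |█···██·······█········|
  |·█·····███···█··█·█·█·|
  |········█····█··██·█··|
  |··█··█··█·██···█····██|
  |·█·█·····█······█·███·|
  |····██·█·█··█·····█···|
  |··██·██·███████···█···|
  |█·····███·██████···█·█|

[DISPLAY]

Gen: 0                      
·······█··█········█··      
█·············█····█··      
··███······██··█·███··      
··██··█··········█·█·█      
█···██·······█········      
·█·····███···█··█·█·█·      
········█····█··██·█··      
··█··█··█·██···█····██      
·█·█·····█······█·███·      
····██·█·█··█·····█···      
··██·██·███████···█···      
█·····███·██████···█·█      
                            
                            
                            


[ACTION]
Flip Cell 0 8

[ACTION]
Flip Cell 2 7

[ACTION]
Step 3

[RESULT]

Gen: 3                      
···················█··      
··█··············███··      
·██··············███··      
███·███·········█·····      
·█····█···████········      
··█··██·██··█·········      
·········██·█·██······      
··█··█···············█      
·█···███████······██·█      
··█······██······█···█      
···████············█··      
······················      
                            
                            
                            


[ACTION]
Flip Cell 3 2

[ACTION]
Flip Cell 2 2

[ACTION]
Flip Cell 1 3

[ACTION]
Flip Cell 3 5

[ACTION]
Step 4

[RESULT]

Gen: 7                      
··················███·      
·██···············█·█·      
█··█·············█··█·      
█··█··················      
█··█····██············      
·██······██···········      
········█··█··········      
·██·███·█··█··········      
·█·███····█···········      
·█······█·············      
···██·██··············      
···█·█················      
                            
                            
                            


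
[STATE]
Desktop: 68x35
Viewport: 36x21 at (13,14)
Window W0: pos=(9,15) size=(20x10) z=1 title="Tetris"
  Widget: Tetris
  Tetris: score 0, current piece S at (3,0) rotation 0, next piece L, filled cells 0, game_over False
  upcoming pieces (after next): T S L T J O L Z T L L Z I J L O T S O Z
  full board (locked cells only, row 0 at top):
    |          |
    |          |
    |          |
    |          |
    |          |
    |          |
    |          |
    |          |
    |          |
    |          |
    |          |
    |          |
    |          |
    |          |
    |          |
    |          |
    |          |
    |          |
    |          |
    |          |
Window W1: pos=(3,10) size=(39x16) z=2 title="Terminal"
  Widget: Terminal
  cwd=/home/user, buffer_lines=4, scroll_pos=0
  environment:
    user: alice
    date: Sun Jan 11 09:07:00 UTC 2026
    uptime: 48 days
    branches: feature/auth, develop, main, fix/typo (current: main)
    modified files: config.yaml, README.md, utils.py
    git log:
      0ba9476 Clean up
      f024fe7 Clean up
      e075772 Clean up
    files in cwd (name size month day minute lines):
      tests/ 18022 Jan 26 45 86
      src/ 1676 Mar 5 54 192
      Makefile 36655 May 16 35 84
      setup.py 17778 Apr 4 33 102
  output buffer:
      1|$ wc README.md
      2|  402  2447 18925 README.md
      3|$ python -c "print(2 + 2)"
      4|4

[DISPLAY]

47 18925 README.md          ┃       
-c "print(2 + 2)"           ┃       
                            ┃       
                            ┃       
                            ┃       
                            ┃       
                            ┃       
                            ┃       
                            ┃       
                            ┃       
                            ┃       
━━━━━━━━━━━━━━━━━━━━━━━━━━━━┛       
                                    
                                    
                                    
                                    
                                    
                                    
                                    
                                    
                                    


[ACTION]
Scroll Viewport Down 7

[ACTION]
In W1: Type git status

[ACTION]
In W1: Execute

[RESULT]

47 18925 README.md          ┃       
-c "print(2 + 2)"           ┃       
                            ┃       
tus                         ┃       
 main                       ┃       
ot staged for commit:       ┃       
                            ┃       
odified:   config.yaml      ┃       
odified:   README.md        ┃       
odified:   utils.py         ┃       
                            ┃       
━━━━━━━━━━━━━━━━━━━━━━━━━━━━┛       
                                    
                                    
                                    
                                    
                                    
                                    
                                    
                                    
                                    


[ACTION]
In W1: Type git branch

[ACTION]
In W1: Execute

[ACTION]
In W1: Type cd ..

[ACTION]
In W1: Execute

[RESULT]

odified:   config.yaml      ┃       
odified:   README.md        ┃       
odified:   utils.py         ┃       
nch                         ┃       
/auth                       ┃       
                            ┃       
                            ┃       
o                           ┃       
                            ┃       
                            ┃       
                            ┃       
━━━━━━━━━━━━━━━━━━━━━━━━━━━━┛       
                                    
                                    
                                    
                                    
                                    
                                    
                                    
                                    
                                    


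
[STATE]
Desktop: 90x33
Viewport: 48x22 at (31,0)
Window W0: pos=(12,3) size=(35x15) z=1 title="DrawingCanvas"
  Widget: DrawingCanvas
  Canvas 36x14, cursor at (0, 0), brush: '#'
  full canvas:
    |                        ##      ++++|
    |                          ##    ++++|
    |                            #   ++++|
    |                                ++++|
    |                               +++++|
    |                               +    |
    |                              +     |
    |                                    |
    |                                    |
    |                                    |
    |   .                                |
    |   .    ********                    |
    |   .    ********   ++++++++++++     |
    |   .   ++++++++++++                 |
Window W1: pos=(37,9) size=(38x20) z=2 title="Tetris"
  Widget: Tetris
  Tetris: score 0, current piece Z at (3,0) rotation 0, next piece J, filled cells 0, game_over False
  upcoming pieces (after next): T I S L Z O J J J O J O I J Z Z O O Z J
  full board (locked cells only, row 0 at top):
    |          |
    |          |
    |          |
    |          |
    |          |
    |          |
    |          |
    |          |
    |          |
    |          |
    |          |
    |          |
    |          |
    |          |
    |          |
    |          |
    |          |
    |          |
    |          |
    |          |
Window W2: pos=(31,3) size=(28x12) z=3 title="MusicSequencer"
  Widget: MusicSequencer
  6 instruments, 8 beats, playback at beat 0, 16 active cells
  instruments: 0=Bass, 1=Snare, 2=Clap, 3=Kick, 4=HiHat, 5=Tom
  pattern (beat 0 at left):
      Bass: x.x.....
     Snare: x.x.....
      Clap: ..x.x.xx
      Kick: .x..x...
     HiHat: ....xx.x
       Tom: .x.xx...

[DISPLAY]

                                                
                                                
                                                
┏━━━━━━━━━━━━━━━━━━━━━━━━━━┓                    
┃ MusicSequencer           ┃                    
┠──────────────────────────┨                    
┃      ▼1234567            ┃                    
┃  Bass█·█·····            ┃                    
┃ Snare█·█·····            ┃                    
┃  Clap··█·█·██            ┃━━━━━━━━━━━━━━━┓    
┃  Kick·█··█···            ┃               ┃    
┃ HiHat····██·█            ┃───────────────┨    
┃   Tom·█·██···            ┃               ┃    
┃                          ┃               ┃    
┗━━━━━━━━━━━━━━━━━━━━━━━━━━┛               ┃    
      ┃          │                         ┃    
      ┃          │                         ┃    
━━━━━━┃          │                         ┃    
      ┃          │Score:                   ┃    
      ┃          │0                        ┃    
      ┃          │                         ┃    
      ┃          │                         ┃    


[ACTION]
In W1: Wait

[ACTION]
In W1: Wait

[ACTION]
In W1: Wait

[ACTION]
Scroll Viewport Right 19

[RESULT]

                                                
                                                
                                                
━━━━━━━━━━━━━━━━┓                               
encer           ┃                               
────────────────┨                               
4567            ┃                               
····            ┃                               
····            ┃                               
█·██            ┃━━━━━━━━━━━━━━━┓               
█···            ┃               ┃               
██·█            ┃───────────────┨               
█···            ┃               ┃               
                ┃               ┃               
━━━━━━━━━━━━━━━━┛               ┃               
      │                         ┃               
      │                         ┃               
      │                         ┃               
      │Score:                   ┃               
      │0                        ┃               
      │                         ┃               
      │                         ┃               


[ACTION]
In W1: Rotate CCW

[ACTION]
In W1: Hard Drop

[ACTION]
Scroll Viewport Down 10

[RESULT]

█···            ┃               ┃               
██·█            ┃───────────────┨               
█···            ┃               ┃               
                ┃               ┃               
━━━━━━━━━━━━━━━━┛               ┃               
      │                         ┃               
      │                         ┃               
      │                         ┃               
      │Score:                   ┃               
      │0                        ┃               
      │                         ┃               
      │                         ┃               
      │                         ┃               
      │                         ┃               
      │                         ┃               
▓     │                         ┃               
▓     │                         ┃               
      │                         ┃               
━━━━━━━━━━━━━━━━━━━━━━━━━━━━━━━━┛               
                                                
                                                
                                                


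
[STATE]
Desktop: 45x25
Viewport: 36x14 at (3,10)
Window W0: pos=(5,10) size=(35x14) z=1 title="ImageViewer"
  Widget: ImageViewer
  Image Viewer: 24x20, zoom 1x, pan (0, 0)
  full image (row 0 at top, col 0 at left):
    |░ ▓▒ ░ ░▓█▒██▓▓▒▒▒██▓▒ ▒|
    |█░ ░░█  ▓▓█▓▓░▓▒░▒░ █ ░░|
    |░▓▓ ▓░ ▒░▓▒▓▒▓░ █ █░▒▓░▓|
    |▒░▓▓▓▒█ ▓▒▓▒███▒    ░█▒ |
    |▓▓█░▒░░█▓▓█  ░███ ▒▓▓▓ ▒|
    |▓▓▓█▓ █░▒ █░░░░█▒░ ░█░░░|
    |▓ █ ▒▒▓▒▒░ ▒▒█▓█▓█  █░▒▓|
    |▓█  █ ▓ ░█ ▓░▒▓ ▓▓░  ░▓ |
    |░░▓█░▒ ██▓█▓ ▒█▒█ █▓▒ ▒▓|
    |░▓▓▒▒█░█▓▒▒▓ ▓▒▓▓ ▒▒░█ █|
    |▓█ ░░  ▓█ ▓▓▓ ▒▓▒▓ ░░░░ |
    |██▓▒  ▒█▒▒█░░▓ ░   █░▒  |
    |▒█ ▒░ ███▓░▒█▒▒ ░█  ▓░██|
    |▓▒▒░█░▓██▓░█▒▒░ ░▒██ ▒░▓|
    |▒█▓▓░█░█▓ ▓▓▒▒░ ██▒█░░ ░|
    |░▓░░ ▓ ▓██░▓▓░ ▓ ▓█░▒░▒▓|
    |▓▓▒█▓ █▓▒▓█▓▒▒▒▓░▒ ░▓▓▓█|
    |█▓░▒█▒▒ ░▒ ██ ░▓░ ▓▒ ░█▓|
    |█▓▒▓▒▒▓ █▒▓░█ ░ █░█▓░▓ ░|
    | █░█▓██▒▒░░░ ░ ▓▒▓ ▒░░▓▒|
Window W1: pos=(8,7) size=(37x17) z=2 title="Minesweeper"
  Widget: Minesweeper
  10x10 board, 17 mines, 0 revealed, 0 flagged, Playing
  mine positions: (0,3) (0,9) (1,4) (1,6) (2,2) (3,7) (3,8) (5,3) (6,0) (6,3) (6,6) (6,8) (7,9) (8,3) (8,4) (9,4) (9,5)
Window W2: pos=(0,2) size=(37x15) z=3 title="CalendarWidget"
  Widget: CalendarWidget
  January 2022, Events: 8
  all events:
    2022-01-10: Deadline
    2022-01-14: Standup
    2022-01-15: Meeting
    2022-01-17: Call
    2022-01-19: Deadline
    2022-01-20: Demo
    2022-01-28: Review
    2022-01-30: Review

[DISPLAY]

* 18 19* 20* 21 22 23            ┃  
 25 26 27 28* 29 30*             ┃  
                                 ┃  
                                 ┃  
                                 ┃  
                                 ┃  
━━━━━━━━━━━━━━━━━━━━━━━━━━━━━━━━━┛  
  ┃▓▓┃■■■■■■■■■■                    
  ┃▓▓┃■■■■■■■■■■                    
  ┃▓ ┃■■■■■■■■■■                    
  ┃▓█┃                              
  ┃░░┃                              
  ┃░▓┃                              
  ┗━━┗━━━━━━━━━━━━━━━━━━━━━━━━━━━━━━


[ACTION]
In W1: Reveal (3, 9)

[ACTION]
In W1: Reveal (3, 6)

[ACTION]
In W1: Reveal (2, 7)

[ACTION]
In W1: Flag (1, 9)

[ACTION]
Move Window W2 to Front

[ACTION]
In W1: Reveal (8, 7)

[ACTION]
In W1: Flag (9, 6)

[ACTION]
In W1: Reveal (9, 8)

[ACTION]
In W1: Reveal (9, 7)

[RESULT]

* 18 19* 20* 21 22 23            ┃  
 25 26 27 28* 29 30*             ┃  
                                 ┃  
                                 ┃  
                                 ┃  
                                 ┃  
━━━━━━━━━━━━━━━━━━━━━━━━━━━━━━━━━┛  
  ┃▓▓┃■■■■■■122■                    
  ┃▓▓┃■■■■■■1 11                    
  ┃▓ ┃■■■■■■1                       
  ┃▓█┃                              
  ┃░░┃                              
  ┃░▓┃                              
  ┗━━┗━━━━━━━━━━━━━━━━━━━━━━━━━━━━━━


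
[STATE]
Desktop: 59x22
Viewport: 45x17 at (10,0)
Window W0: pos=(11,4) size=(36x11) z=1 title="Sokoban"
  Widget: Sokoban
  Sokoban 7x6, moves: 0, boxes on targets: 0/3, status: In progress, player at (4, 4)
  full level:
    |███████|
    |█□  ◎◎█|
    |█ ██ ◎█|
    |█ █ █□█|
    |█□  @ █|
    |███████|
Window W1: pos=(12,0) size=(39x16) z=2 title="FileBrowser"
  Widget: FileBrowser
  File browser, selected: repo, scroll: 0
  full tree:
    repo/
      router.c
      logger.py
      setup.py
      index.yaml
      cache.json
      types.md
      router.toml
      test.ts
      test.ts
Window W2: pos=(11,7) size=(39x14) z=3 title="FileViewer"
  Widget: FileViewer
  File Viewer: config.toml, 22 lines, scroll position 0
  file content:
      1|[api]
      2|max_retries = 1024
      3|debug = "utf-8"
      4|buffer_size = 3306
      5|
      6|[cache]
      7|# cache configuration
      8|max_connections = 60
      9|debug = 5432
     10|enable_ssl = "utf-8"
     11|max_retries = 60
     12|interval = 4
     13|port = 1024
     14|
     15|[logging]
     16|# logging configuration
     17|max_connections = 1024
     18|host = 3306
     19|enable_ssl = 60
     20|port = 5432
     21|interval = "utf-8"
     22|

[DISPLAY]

  ┏━━━━━━━━━━━━━━━━━━━━━━━━━━━━━━━━━━━━━┓    
  ┃ FileBrowser                         ┃    
  ┠─────────────────────────────────────┨    
  ┃> [-] repo/                          ┃    
 ┏┃    router.c                         ┃    
 ┃┃    logger.py                        ┃    
 ┠┃    setup.py                         ┃    
 ┏━━━━━━━━━━━━━━━━━━━━━━━━━━━━━━━━━━━━━┓┃    
 ┃ FileViewer                          ┃┃    
 ┠─────────────────────────────────────┨┃    
 ┃[api]                               ▲┃┃    
 ┃max_retries = 1024                  █┃┃    
 ┃debug = "utf-8"                     ░┃┃    
 ┃buffer_size = 3306                  ░┃┃    
 ┃                                    ░┃┃    
 ┃[cache]                             ░┃┛    
 ┃# cache configuration               ░┃     


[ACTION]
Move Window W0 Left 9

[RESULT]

  ┏━━━━━━━━━━━━━━━━━━━━━━━━━━━━━━━━━━━━━┓    
  ┃ FileBrowser                         ┃    
  ┠─────────────────────────────────────┨    
  ┃> [-] repo/                          ┃    
━━┃    router.c                         ┃    
n ┃    logger.py                        ┃    
──┃    setup.py                         ┃    
 ┏━━━━━━━━━━━━━━━━━━━━━━━━━━━━━━━━━━━━━┓┃    
 ┃ FileViewer                          ┃┃    
 ┠─────────────────────────────────────┨┃    
 ┃[api]                               ▲┃┃    
 ┃max_retries = 1024                  █┃┃    
 ┃debug = "utf-8"                     ░┃┃    
0┃buffer_size = 3306                  ░┃┃    
━┃                                    ░┃┃    
 ┃[cache]                             ░┃┛    
 ┃# cache configuration               ░┃     


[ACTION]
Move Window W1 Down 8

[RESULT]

                                             
                                             
                                             
                                             
━━━━━━━━━━━━━━━━━━━━━━━━━━━┓                 
n                          ┃                 
──┏━━━━━━━━━━━━━━━━━━━━━━━━━━━━━━━━━━━━━┓    
 ┏━━━━━━━━━━━━━━━━━━━━━━━━━━━━━━━━━━━━━┓┃    
 ┃ FileViewer                          ┃┨    
 ┠─────────────────────────────────────┨┃    
 ┃[api]                               ▲┃┃    
 ┃max_retries = 1024                  █┃┃    
 ┃debug = "utf-8"                     ░┃┃    
0┃buffer_size = 3306                  ░┃┃    
━┃                                    ░┃┃    
 ┃[cache]                             ░┃┃    
 ┃# cache configuration               ░┃┃    


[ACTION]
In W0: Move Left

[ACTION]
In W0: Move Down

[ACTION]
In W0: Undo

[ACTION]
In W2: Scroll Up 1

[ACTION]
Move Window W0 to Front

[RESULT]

                                             
                                             
                                             
                                             
━━━━━━━━━━━━━━━━━━━━━━━━━━━┓                 
n                          ┃                 
───────────────────────────┨━━━━━━━━━━━━┓    
                           ┃━━━━━━━━━━━┓┃    
                           ┃           ┃┨    
                           ┃───────────┨┃    
                           ┃          ▲┃┃    
                           ┃          █┃┃    
                           ┃          ░┃┃    
0  0/3                     ┃          ░┃┃    
━━━━━━━━━━━━━━━━━━━━━━━━━━━┛          ░┃┃    
 ┃[cache]                             ░┃┃    
 ┃# cache configuration               ░┃┃    


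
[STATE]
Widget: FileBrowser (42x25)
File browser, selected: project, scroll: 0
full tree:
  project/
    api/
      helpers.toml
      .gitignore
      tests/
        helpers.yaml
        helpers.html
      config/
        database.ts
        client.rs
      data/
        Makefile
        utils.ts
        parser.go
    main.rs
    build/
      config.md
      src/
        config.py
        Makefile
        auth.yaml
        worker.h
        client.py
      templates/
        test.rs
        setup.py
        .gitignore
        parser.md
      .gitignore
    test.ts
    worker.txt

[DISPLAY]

> [-] project/                            
    [+] api/                              
    main.rs                               
    [+] build/                            
    test.ts                               
    worker.txt                            
                                          
                                          
                                          
                                          
                                          
                                          
                                          
                                          
                                          
                                          
                                          
                                          
                                          
                                          
                                          
                                          
                                          
                                          
                                          


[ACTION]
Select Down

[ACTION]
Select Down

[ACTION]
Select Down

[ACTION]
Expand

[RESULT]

  [-] project/                            
    [+] api/                              
    main.rs                               
  > [-] build/                            
      config.md                           
      [+] src/                            
      [+] templates/                      
      .gitignore                          
    test.ts                               
    worker.txt                            
                                          
                                          
                                          
                                          
                                          
                                          
                                          
                                          
                                          
                                          
                                          
                                          
                                          
                                          
                                          


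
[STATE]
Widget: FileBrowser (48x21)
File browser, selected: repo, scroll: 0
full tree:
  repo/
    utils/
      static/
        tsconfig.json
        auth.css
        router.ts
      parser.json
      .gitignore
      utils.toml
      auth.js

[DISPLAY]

> [-] repo/                                     
    [+] utils/                                  
                                                
                                                
                                                
                                                
                                                
                                                
                                                
                                                
                                                
                                                
                                                
                                                
                                                
                                                
                                                
                                                
                                                
                                                
                                                


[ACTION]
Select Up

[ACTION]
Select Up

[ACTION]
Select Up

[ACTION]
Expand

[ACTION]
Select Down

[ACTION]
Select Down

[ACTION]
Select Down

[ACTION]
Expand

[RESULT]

  [-] repo/                                     
  > [-] utils/                                  
      [+] static/                               
      parser.json                               
      .gitignore                                
      utils.toml                                
      auth.js                                   
                                                
                                                
                                                
                                                
                                                
                                                
                                                
                                                
                                                
                                                
                                                
                                                
                                                
                                                


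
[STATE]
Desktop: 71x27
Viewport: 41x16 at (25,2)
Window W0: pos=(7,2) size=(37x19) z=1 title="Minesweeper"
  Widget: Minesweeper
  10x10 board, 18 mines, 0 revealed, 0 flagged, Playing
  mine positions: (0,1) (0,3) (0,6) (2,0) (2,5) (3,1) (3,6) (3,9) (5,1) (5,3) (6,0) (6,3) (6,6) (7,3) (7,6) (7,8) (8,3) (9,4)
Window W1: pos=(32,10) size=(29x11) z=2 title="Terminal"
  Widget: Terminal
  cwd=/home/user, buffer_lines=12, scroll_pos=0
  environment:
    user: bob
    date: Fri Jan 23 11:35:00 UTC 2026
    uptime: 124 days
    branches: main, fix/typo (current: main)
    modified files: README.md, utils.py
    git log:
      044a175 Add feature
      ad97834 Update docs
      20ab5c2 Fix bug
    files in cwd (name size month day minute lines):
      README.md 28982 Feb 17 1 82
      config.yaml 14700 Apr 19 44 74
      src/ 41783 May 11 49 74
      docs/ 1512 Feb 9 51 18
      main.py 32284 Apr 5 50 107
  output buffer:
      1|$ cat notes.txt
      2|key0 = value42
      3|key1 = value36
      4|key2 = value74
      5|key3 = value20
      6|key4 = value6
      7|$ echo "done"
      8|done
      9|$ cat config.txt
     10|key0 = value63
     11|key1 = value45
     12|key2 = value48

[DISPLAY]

━━━━━━━━━━━━━━━━━━┓                      
                  ┃                      
──────────────────┨                      
                  ┃                      
                  ┃                      
                  ┃                      
                  ┃                      
                  ┃                      
       ┏━━━━━━━━━━━━━━━━━━━━━━━━━━━┓     
       ┃ Terminal                  ┃     
       ┠───────────────────────────┨     
       ┃$ cat notes.txt            ┃     
       ┃key0 = value42             ┃     
       ┃key1 = value36             ┃     
       ┃key2 = value74             ┃     
       ┃key3 = value20             ┃     


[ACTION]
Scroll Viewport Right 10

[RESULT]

━━━━━━━━━━━━━┓                           
             ┃                           
─────────────┨                           
             ┃                           
             ┃                           
             ┃                           
             ┃                           
             ┃                           
  ┏━━━━━━━━━━━━━━━━━━━━━━━━━━━┓          
  ┃ Terminal                  ┃          
  ┠───────────────────────────┨          
  ┃$ cat notes.txt            ┃          
  ┃key0 = value42             ┃          
  ┃key1 = value36             ┃          
  ┃key2 = value74             ┃          
  ┃key3 = value20             ┃          


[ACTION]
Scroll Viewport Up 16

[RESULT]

                                         
                                         
━━━━━━━━━━━━━┓                           
             ┃                           
─────────────┨                           
             ┃                           
             ┃                           
             ┃                           
             ┃                           
             ┃                           
  ┏━━━━━━━━━━━━━━━━━━━━━━━━━━━┓          
  ┃ Terminal                  ┃          
  ┠───────────────────────────┨          
  ┃$ cat notes.txt            ┃          
  ┃key0 = value42             ┃          
  ┃key1 = value36             ┃          


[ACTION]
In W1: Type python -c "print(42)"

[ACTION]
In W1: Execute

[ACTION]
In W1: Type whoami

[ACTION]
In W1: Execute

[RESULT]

                                         
                                         
━━━━━━━━━━━━━┓                           
             ┃                           
─────────────┨                           
             ┃                           
             ┃                           
             ┃                           
             ┃                           
             ┃                           
  ┏━━━━━━━━━━━━━━━━━━━━━━━━━━━┓          
  ┃ Terminal                  ┃          
  ┠───────────────────────────┨          
  ┃key1 = value45             ┃          
  ┃key2 = value48             ┃          
  ┃$ python -c "print(42)"    ┃          


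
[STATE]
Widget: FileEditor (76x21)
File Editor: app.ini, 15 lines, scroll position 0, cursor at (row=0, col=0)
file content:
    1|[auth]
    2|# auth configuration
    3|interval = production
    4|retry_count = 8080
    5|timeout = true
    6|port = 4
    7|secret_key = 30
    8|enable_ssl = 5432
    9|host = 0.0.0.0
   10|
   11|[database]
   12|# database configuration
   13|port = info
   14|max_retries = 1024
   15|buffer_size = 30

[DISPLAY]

█auth]                                                                     ▲
# auth configuration                                                       █
interval = production                                                      ░
retry_count = 8080                                                         ░
timeout = true                                                             ░
port = 4                                                                   ░
secret_key = 30                                                            ░
enable_ssl = 5432                                                          ░
host = 0.0.0.0                                                             ░
                                                                           ░
[database]                                                                 ░
# database configuration                                                   ░
port = info                                                                ░
max_retries = 1024                                                         ░
buffer_size = 30                                                           ░
                                                                           ░
                                                                           ░
                                                                           ░
                                                                           ░
                                                                           ░
                                                                           ▼


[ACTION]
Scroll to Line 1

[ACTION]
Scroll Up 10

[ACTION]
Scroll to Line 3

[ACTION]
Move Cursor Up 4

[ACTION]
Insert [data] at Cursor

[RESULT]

data█auth]                                                                 ▲
# auth configuration                                                       █
interval = production                                                      ░
retry_count = 8080                                                         ░
timeout = true                                                             ░
port = 4                                                                   ░
secret_key = 30                                                            ░
enable_ssl = 5432                                                          ░
host = 0.0.0.0                                                             ░
                                                                           ░
[database]                                                                 ░
# database configuration                                                   ░
port = info                                                                ░
max_retries = 1024                                                         ░
buffer_size = 30                                                           ░
                                                                           ░
                                                                           ░
                                                                           ░
                                                                           ░
                                                                           ░
                                                                           ▼


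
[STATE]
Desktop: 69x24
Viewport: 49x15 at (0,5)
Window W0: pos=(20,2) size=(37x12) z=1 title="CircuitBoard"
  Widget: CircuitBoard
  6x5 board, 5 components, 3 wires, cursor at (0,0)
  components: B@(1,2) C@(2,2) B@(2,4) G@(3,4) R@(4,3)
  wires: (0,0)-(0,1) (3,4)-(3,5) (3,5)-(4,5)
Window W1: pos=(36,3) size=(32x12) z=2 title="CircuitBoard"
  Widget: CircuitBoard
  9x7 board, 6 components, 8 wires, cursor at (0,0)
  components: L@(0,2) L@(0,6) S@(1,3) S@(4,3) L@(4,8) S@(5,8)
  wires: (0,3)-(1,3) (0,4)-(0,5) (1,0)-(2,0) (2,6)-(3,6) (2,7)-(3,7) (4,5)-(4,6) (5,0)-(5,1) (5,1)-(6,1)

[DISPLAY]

                    ┃   0 1 2 3 4 5 ┠────────────
                    ┃0  [.]─ ·      ┃   0 1 2 3 4
                    ┃               ┃0  [.]      
                    ┃1           B  ┃            
                    ┃               ┃1   ·       
                    ┃2           C  ┃    │       
                    ┃               ┃2   ·       
                    ┃3              ┃            
                    ┗━━━━━━━━━━━━━━━┃3           
                                    ┗━━━━━━━━━━━━
                                                 
                                                 
                                                 
                                                 
                                                 


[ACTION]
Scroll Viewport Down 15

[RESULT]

                    ┃               ┃1   ·       
                    ┃2           C  ┃    │       
                    ┃               ┃2   ·       
                    ┃3              ┃            
                    ┗━━━━━━━━━━━━━━━┃3           
                                    ┗━━━━━━━━━━━━
                                                 
                                                 
                                                 
                                                 
                                                 
                                                 
                                                 
                                                 
                                                 


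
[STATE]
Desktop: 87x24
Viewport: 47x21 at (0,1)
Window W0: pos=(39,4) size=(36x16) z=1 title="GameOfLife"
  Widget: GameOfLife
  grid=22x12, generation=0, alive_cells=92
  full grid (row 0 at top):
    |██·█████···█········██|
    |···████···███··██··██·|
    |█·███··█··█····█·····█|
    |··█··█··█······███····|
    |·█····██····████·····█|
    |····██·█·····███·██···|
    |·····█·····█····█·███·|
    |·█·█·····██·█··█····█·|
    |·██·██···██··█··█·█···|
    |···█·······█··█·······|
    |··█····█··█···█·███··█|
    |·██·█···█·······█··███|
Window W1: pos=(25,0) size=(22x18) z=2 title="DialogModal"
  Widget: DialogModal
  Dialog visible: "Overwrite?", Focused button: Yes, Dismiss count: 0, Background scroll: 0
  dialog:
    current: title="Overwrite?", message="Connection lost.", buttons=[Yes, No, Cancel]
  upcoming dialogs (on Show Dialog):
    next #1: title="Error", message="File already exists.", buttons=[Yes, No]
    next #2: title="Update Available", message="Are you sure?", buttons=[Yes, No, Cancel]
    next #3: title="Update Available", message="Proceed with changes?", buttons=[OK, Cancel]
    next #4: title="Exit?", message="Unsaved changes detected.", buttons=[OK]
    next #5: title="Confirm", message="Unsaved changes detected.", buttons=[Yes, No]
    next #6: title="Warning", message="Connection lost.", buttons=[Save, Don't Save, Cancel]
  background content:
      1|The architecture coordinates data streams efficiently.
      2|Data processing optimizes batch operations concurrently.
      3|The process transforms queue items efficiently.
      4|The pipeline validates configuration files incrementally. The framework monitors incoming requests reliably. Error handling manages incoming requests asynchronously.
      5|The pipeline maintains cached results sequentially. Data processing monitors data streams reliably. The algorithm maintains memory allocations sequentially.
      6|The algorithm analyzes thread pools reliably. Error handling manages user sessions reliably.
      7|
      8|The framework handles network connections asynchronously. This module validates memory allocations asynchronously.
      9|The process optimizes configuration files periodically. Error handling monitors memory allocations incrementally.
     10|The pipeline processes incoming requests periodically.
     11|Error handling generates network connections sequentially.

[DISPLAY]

                         ┃ DialogModal        ┃
                         ┠────────────────────┨
                         ┃The architecture coo┃
                         ┃Data processing opti┃
                         ┃The process transfor┃
                         ┃The pipeline validat┃
                         ┃Th┌──────────────┐ai┃
                         ┃Th│  Overwrite?  │yz┃
                         ┃  │Connection los│  ┃
                         ┃Th│[Yes]  No   Ca│le┃
                         ┃Th└──────────────┘ze┃
                         ┃The pipeline process┃
                         ┃Error handling gener┃
                         ┃                    ┃
                         ┃                    ┃
                         ┃                    ┃
                         ┗━━━━━━━━━━━━━━━━━━━━┛
                                       ┃··█····
                                       ┗━━━━━━━
                                               
                                               


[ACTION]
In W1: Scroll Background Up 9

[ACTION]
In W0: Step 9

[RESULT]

                         ┃ DialogModal        ┃
                         ┠────────────────────┨
                         ┃The architecture coo┃
                         ┃Data processing opti┃
                         ┃The process transfor┃
                         ┃The pipeline validat┃
                         ┃Th┌──────────────┐ai┃
                         ┃Th│  Overwrite?  │yz┃
                         ┃  │Connection los│  ┃
                         ┃Th│[Yes]  No   Ca│le┃
                         ┃Th└──────────────┘ze┃
                         ┃The pipeline process┃
                         ┃Error handling gener┃
                         ┃                    ┃
                         ┃                    ┃
                         ┃                    ┃
                         ┗━━━━━━━━━━━━━━━━━━━━┛
                                       ┃·█···█·
                                       ┗━━━━━━━
                                               
                                               


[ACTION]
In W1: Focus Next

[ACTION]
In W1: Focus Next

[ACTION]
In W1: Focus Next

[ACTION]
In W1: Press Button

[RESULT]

                         ┃ DialogModal        ┃
                         ┠────────────────────┨
                         ┃The architecture coo┃
                         ┃Data processing opti┃
                         ┃The process transfor┃
                         ┃The pipeline validat┃
                         ┃The pipeline maintai┃
                         ┃The algorithm analyz┃
                         ┃                    ┃
                         ┃The framework handle┃
                         ┃The process optimize┃
                         ┃The pipeline process┃
                         ┃Error handling gener┃
                         ┃                    ┃
                         ┃                    ┃
                         ┃                    ┃
                         ┗━━━━━━━━━━━━━━━━━━━━┛
                                       ┃·█···█·
                                       ┗━━━━━━━
                                               
                                               
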